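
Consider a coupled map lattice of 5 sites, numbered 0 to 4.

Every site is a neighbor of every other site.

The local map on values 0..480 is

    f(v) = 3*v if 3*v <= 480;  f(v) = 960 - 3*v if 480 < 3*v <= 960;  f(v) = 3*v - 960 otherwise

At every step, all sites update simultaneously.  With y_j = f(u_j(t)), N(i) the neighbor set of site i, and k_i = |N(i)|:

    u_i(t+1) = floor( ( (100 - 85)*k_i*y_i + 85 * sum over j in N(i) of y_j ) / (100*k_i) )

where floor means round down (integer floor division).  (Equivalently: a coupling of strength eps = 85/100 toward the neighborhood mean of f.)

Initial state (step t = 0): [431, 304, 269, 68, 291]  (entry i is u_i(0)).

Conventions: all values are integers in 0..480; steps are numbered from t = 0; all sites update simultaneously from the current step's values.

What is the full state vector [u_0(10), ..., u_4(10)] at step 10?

Simulating step by step:
t=0: [431, 304, 269, 68, 291]
t=1: [154, 172, 165, 162, 169]
t=2: [459, 460, 459, 458, 460]
t=3: [417, 417, 417, 417, 417]
t=4: [291, 291, 291, 291, 291]
t=5: [87, 87, 87, 87, 87]
t=6: [261, 261, 261, 261, 261]
t=7: [177, 177, 177, 177, 177]
t=8: [429, 429, 429, 429, 429]
t=9: [327, 327, 327, 327, 327]
t=10: [21, 21, 21, 21, 21]

Answer: [21, 21, 21, 21, 21]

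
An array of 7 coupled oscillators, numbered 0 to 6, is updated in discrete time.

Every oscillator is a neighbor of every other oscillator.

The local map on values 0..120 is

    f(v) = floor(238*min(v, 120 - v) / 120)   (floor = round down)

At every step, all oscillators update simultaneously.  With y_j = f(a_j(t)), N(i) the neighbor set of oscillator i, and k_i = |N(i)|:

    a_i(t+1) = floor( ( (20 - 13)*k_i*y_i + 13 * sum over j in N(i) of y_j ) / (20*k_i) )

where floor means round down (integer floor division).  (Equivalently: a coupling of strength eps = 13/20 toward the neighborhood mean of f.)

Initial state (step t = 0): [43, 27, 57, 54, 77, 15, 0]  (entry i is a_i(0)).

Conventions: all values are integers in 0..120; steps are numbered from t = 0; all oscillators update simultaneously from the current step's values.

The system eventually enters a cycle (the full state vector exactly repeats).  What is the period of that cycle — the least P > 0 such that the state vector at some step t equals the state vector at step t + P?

Simulating step by step:
t=0: [43, 27, 57, 54, 77, 15, 0]
t=1: [71, 63, 78, 76, 71, 58, 51]
t=2: [98, 102, 95, 96, 98, 102, 99]
t=3: [42, 40, 43, 43, 42, 40, 41]
t=4: [82, 81, 82, 82, 82, 81, 81]
t=5: [75, 76, 75, 75, 75, 76, 76]
t=6: [88, 87, 88, 88, 88, 87, 87]
t=7: [63, 64, 63, 63, 63, 64, 64]
t=8: [112, 111, 112, 112, 112, 111, 111]
t=9: [15, 16, 15, 15, 15, 16, 16]
t=10: [29, 30, 29, 29, 29, 30, 30]
t=11: [57, 58, 57, 57, 57, 58, 58]
t=12: [113, 114, 113, 113, 113, 114, 114]
t=13: [12, 11, 12, 12, 12, 11, 11]
t=14: [22, 21, 22, 22, 22, 21, 21]
t=15: [42, 41, 42, 42, 42, 41, 41]
t=16: [82, 81, 82, 82, 82, 81, 81]

Answer: 12
Key observation: The state at step 4, [82, 81, 82, 82, 82, 81, 81], reappears at step 16 — and no state repeats earlier — so the cycle the system enters has period 12.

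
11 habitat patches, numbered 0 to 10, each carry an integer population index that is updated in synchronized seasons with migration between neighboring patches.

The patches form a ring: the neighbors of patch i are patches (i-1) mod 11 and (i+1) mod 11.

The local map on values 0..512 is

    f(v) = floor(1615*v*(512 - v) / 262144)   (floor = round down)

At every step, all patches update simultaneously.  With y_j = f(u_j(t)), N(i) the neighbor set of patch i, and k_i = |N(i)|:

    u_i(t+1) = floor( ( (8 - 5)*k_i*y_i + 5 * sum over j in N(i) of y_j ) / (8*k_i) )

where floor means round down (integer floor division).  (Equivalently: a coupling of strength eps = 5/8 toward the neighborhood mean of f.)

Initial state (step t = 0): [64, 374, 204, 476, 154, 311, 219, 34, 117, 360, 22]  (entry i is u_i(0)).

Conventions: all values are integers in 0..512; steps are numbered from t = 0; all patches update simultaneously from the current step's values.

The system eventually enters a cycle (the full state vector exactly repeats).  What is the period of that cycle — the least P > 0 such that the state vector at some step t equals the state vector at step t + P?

Simulating step by step:
t=0: [64, 374, 204, 476, 154, 311, 219, 34, 117, 360, 22]
t=1: [185, 294, 277, 266, 280, 373, 299, 249, 243, 235, 185]
t=2: [378, 389, 399, 401, 375, 367, 372, 399, 402, 392, 381]
t=3: [304, 294, 281, 288, 306, 321, 308, 288, 278, 289, 302]
t=4: [390, 394, 396, 394, 387, 383, 387, 394, 398, 395, 391]
t=5: [290, 286, 284, 288, 296, 300, 296, 287, 282, 284, 289]
t=6: [396, 397, 397, 396, 393, 392, 393, 396, 398, 398, 397]
t=7: [281, 281, 281, 283, 286, 288, 286, 282, 279, 279, 280]
t=8: [399, 399, 399, 398, 398, 397, 398, 399, 399, 400, 399]
t=9: [277, 277, 277, 278, 279, 279, 279, 277, 276, 276, 276]
t=10: [401, 401, 400, 400, 400, 400, 400, 400, 401, 401, 401]
t=11: [274, 274, 275, 276, 276, 276, 276, 275, 274, 274, 274]
t=12: [401, 401, 401, 401, 401, 401, 401, 401, 401, 401, 401]
t=13: [274, 274, 274, 274, 274, 274, 274, 274, 274, 274, 274]
t=14: [401, 401, 401, 401, 401, 401, 401, 401, 401, 401, 401]

Answer: 2
Key observation: The state at step 12, [401, 401, 401, 401, 401, 401, 401, 401, 401, 401, 401], reappears at step 14 — and no state repeats earlier — so the cycle the system enters has period 2.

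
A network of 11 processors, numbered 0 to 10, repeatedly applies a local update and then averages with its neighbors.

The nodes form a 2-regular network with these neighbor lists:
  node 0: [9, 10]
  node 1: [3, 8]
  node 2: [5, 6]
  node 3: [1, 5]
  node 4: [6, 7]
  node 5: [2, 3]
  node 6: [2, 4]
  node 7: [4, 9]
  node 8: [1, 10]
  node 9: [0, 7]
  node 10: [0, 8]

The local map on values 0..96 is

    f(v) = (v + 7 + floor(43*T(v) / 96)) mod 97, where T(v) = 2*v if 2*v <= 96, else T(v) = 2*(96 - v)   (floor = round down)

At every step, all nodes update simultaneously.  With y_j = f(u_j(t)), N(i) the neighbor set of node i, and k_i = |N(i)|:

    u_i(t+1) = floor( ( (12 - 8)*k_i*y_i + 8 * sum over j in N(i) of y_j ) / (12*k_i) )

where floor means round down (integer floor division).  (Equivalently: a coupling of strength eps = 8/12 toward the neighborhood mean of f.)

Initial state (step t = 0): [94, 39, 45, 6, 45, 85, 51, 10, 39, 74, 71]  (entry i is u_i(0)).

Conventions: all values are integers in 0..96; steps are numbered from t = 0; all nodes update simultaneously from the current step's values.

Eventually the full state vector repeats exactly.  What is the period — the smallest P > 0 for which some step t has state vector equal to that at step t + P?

Simulating step by step:
t=0: [94, 39, 45, 6, 45, 85, 51, 10, 39, 74, 71]
t=1: [3, 59, 32, 34, 39, 38, 61, 40, 54, 11, 29]
t=2: [33, 24, 49, 50, 54, 72, 49, 63, 21, 40, 24]
t=3: [67, 33, 1, 18, 1, 1, 1, 28, 50, 51, 55]
t=4: [1, 37, 8, 39, 25, 19, 8, 23, 23, 21, 1]
t=5: [20, 69, 29, 66, 42, 48, 32, 50, 45, 34, 22]
t=6: [54, 32, 43, 2, 51, 21, 71, 52, 47, 38, 61]
t=7: [27, 57, 45, 41, 1, 48, 30, 27, 55, 27, 33]
t=8: [61, 28, 52, 28, 43, 59, 54, 41, 23, 58, 42]
t=9: [30, 56, 1, 40, 57, 21, 30, 58, 65, 29, 46]
t=10: [72, 28, 39, 43, 22, 45, 24, 21, 32, 42, 53]
t=11: [30, 71, 74, 80, 48, 86, 60, 60, 42, 45, 23]
t=12: [68, 31, 3, 3, 1, 3, 2, 31, 46, 52, 66]
t=13: [2, 57, 11, 29, 27, 12, 10, 24, 53, 23, 33]
t=14: [43, 21, 27, 30, 45, 39, 36, 53, 23, 37, 26]
t=15: [73, 53, 71, 63, 56, 67, 75, 56, 50, 55, 64]
t=16: [2, 1, 2, 1, 1, 2, 2, 1, 1, 1, 2]
t=17: [9, 8, 10, 8, 8, 9, 9, 8, 8, 8, 9]
t=18: [23, 22, 24, 22, 22, 23, 23, 22, 22, 22, 23]
t=19: [49, 48, 50, 48, 48, 50, 50, 48, 48, 48, 49]
t=20: [1, 1, 1, 1, 1, 1, 1, 1, 1, 1, 1]
t=21: [8, 8, 8, 8, 8, 8, 8, 8, 8, 8, 8]
t=22: [22, 22, 22, 22, 22, 22, 22, 22, 22, 22, 22]
t=23: [48, 48, 48, 48, 48, 48, 48, 48, 48, 48, 48]
t=24: [1, 1, 1, 1, 1, 1, 1, 1, 1, 1, 1]

Answer: 4
Key observation: The state at step 20, [1, 1, 1, 1, 1, 1, 1, 1, 1, 1, 1], reappears at step 24 — and no state repeats earlier — so the cycle the system enters has period 4.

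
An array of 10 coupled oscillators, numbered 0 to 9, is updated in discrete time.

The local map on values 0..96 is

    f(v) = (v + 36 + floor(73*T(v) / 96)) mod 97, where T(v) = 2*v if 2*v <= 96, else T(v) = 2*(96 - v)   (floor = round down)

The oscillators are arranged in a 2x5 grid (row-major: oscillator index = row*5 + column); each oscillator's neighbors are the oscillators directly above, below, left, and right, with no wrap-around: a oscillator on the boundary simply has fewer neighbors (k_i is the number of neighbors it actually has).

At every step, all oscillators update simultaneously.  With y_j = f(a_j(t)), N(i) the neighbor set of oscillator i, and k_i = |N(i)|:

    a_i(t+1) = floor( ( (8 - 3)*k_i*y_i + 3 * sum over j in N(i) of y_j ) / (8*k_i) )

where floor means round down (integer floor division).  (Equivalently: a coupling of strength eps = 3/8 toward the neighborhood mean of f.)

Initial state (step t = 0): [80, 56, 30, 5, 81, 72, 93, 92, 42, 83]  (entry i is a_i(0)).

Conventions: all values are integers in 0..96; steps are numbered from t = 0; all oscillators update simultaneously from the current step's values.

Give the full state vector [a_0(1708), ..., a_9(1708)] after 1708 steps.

Answer: [55, 55, 55, 55, 55, 55, 56, 56, 55, 55]
Key observation: The state at step 7, [56, 55, 55, 56, 56, 55, 55, 55, 55, 56], reappears at step 9: the system is in a cycle of period 2 from step 7 on.  Therefore the state at step 1708 equals the state at step 7 + ((1708 - 7) mod 2) = 8, which is [55, 55, 55, 55, 55, 55, 56, 56, 55, 55].

Derivation:
t=0: [80, 56, 30, 5, 81, 72, 93, 92, 42, 83]
t=1: [46, 46, 26, 42, 42, 44, 39, 34, 43, 41]
t=2: [53, 45, 17, 39, 43, 47, 39, 26, 43, 43]
t=3: [56, 54, 60, 44, 45, 53, 37, 22, 40, 47]
t=4: [55, 52, 57, 48, 52, 51, 45, 72, 49, 52]
t=5: [56, 56, 54, 58, 57, 56, 52, 50, 57, 57]
t=6: [55, 55, 55, 54, 54, 55, 56, 57, 55, 55]
t=7: [56, 55, 55, 56, 56, 55, 55, 55, 55, 56]
t=8: [55, 55, 55, 55, 55, 55, 56, 56, 55, 55]
t=9: [56, 55, 55, 56, 56, 55, 55, 55, 55, 56]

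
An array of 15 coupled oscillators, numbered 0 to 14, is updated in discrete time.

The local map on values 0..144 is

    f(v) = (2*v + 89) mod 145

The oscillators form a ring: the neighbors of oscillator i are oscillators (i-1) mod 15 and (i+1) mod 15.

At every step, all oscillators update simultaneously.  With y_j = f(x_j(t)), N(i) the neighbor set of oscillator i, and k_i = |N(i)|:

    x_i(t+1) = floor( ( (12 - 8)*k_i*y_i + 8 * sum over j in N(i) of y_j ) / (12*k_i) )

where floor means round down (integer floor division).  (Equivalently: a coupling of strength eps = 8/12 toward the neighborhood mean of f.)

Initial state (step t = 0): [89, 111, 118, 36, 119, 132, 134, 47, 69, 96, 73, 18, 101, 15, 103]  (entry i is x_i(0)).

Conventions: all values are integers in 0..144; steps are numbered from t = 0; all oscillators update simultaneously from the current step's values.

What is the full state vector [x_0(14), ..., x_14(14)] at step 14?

Answer: [104, 91, 93, 114, 107, 95, 77, 98, 108, 120, 115, 114, 120, 124, 125]

Derivation:
t=0: [89, 111, 118, 36, 119, 132, 134, 47, 69, 96, 73, 18, 101, 15, 103]
t=1: [49, 59, 24, 29, 38, 55, 56, 62, 85, 102, 117, 72, 81, 41, 82]
t=2: [70, 80, 67, 53, 25, 43, 59, 79, 61, 50, 41, 75, 73, 80, 58]
t=3: [82, 88, 77, 89, 73, 77, 64, 76, 70, 45, 54, 70, 96, 84, 82]
t=4: [112, 108, 113, 103, 103, 86, 88, 84, 71, 56, 56, 90, 110, 118, 109]
t=5: [18, 21, 15, 11, 42, 80, 116, 106, 84, 66, 78, 66, 59, 23, 25]
t=6: [131, 125, 120, 86, 81, 54, 48, 51, 66, 96, 84, 79, 91, 112, 133]
t=7: [58, 49, 68, 87, 91, 66, 46, 54, 86, 108, 116, 113, 83, 71, 49]
t=8: [48, 60, 80, 108, 106, 79, 54, 68, 61, 54, 23, 55, 73, 79, 62]
t=9: [57, 69, 61, 43, 42, 55, 78, 66, 66, 84, 80, 93, 82, 86, 70]
t=10: [74, 68, 59, 41, 37, 60, 76, 84, 88, 97, 115, 114, 118, 102, 86]
t=11: [96, 78, 56, 35, 36, 59, 90, 109, 123, 95, 64, 30, 21, 51, 70]
t=12: [106, 97, 56, 28, 30, 67, 67, 62, 65, 83, 70, 69, 60, 87, 88]
t=13: [89, 68, 64, 20, 27, 53, 74, 73, 84, 89, 92, 76, 88, 100, 83]
t=14: [104, 91, 93, 114, 107, 95, 77, 98, 108, 120, 115, 114, 120, 124, 125]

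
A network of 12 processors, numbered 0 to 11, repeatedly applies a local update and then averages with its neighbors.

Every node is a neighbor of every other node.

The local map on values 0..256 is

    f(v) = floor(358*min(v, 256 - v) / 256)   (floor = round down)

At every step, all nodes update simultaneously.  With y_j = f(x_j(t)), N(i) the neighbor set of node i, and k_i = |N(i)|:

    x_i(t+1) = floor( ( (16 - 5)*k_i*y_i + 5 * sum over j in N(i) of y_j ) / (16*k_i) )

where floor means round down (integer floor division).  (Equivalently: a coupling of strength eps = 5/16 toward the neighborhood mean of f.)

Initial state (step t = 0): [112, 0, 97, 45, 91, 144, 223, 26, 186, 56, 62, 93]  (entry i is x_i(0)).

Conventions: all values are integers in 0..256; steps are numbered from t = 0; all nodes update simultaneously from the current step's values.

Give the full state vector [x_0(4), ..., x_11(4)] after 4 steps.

Answer: [155, 156, 153, 149, 149, 155, 158, 163, 133, 142, 136, 151]

Derivation:
t=0: [112, 0, 97, 45, 91, 144, 223, 26, 186, 56, 62, 93]
t=1: [134, 31, 120, 72, 115, 134, 61, 55, 95, 82, 88, 117]
t=2: [154, 71, 152, 108, 148, 154, 98, 92, 129, 117, 123, 150]
t=3: [143, 115, 145, 149, 149, 143, 140, 134, 166, 157, 163, 147]
t=4: [155, 156, 153, 149, 149, 155, 158, 163, 133, 142, 136, 151]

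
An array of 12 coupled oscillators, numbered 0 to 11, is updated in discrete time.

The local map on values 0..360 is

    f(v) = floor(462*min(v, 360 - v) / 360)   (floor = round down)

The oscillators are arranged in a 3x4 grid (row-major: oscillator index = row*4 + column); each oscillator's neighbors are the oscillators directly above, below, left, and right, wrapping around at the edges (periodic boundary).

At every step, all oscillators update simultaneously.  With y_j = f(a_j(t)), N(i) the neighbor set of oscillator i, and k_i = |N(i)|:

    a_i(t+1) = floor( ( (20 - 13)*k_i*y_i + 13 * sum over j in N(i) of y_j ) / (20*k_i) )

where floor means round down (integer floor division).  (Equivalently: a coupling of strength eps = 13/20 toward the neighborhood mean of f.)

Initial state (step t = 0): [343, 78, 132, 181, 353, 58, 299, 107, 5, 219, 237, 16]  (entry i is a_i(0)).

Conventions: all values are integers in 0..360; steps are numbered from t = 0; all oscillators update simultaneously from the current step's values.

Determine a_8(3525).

Answer: a_8(3525) = 223
Key observation: The state at step 24, [174, 174, 174, 174, 174, 174, 174, 174, 174, 174, 174, 174], reappears at step 28: the system is in a cycle of period 4 from step 24 on.  Therefore the state at step 3525 equals the state at step 24 + ((3525 - 24) mod 4) = 25, which is [223, 223, 223, 223, 223, 223, 223, 223, 223, 223, 223, 223].

Derivation:
t=0: [343, 78, 132, 181, 353, 58, 299, 107, 5, 219, 237, 16]
t=1: [63, 107, 150, 136, 41, 85, 114, 102, 39, 117, 127, 92]
t=2: [95, 134, 167, 145, 78, 116, 147, 125, 82, 126, 155, 125]
t=3: [133, 164, 195, 171, 121, 152, 182, 159, 124, 157, 186, 161]
t=4: [180, 199, 216, 205, 172, 197, 215, 202, 174, 198, 215, 202]
t=5: [218, 207, 190, 202, 217, 206, 192, 201, 217, 206, 191, 202]
t=6: [187, 197, 211, 201, 188, 197, 210, 201, 188, 197, 210, 201]
t=7: [216, 208, 196, 204, 215, 208, 196, 204, 215, 208, 196, 204]
t=8: [189, 195, 205, 199, 189, 195, 205, 199, 189, 195, 205, 199]
t=9: [215, 210, 201, 206, 215, 210, 201, 206, 215, 210, 201, 206]
t=10: [188, 192, 200, 196, 188, 192, 200, 196, 188, 192, 200, 196]
t=11: [217, 214, 207, 210, 217, 214, 207, 210, 217, 214, 207, 210]
t=12: [185, 187, 193, 191, 185, 187, 193, 191, 185, 187, 193, 191]
t=13: [222, 221, 215, 216, 222, 221, 215, 216, 222, 221, 215, 216]
t=14: [178, 179, 184, 183, 178, 179, 184, 183, 178, 179, 184, 183]
t=15: [228, 228, 225, 226, 228, 228, 225, 226, 228, 228, 225, 226]
t=16: [169, 169, 172, 171, 169, 169, 172, 171, 169, 169, 172, 171]
t=17: [216, 216, 219, 218, 216, 216, 219, 218, 216, 216, 219, 218]
t=18: [183, 183, 180, 182, 183, 183, 180, 182, 183, 183, 180, 182]
t=19: [227, 227, 229, 228, 227, 227, 229, 228, 227, 227, 229, 228]
t=20: [169, 169, 168, 169, 169, 169, 168, 169, 169, 169, 168, 169]
t=21: [216, 215, 215, 215, 216, 215, 215, 215, 216, 215, 215, 215]
t=22: [184, 185, 186, 185, 184, 185, 186, 185, 184, 185, 186, 185]
t=23: [224, 224, 223, 224, 224, 224, 223, 224, 224, 224, 223, 224]
t=24: [174, 174, 174, 174, 174, 174, 174, 174, 174, 174, 174, 174]
t=25: [223, 223, 223, 223, 223, 223, 223, 223, 223, 223, 223, 223]
t=26: [175, 175, 175, 175, 175, 175, 175, 175, 175, 175, 175, 175]
t=27: [224, 224, 224, 224, 224, 224, 224, 224, 224, 224, 224, 224]
t=28: [174, 174, 174, 174, 174, 174, 174, 174, 174, 174, 174, 174]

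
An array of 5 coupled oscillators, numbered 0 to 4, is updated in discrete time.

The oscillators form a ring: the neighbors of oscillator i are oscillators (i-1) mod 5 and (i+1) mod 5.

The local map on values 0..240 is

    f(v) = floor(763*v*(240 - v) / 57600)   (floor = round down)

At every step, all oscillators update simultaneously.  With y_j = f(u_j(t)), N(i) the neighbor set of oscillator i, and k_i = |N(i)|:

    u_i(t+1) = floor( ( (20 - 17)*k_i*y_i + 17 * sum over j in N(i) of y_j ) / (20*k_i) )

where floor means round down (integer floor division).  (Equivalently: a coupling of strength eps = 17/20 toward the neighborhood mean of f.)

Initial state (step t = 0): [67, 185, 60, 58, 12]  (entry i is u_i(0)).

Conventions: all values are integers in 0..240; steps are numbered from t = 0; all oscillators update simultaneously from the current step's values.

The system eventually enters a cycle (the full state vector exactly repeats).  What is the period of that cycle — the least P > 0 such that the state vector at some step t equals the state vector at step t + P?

Answer: 2
Key observation: The state at step 10, [190, 190, 190, 190, 190], reappears at step 12 — and no state repeats earlier — so the cycle the system enters has period 2.

Derivation:
t=0: [67, 185, 60, 58, 12]
t=1: [95, 145, 137, 96, 129]
t=2: [184, 183, 183, 186, 183]
t=3: [137, 137, 135, 137, 135]
t=4: [186, 186, 186, 186, 186]
t=5: [133, 133, 133, 133, 133]
t=6: [188, 188, 188, 188, 188]
t=7: [129, 129, 129, 129, 129]
t=8: [189, 189, 189, 189, 189]
t=9: [127, 127, 127, 127, 127]
t=10: [190, 190, 190, 190, 190]
t=11: [125, 125, 125, 125, 125]
t=12: [190, 190, 190, 190, 190]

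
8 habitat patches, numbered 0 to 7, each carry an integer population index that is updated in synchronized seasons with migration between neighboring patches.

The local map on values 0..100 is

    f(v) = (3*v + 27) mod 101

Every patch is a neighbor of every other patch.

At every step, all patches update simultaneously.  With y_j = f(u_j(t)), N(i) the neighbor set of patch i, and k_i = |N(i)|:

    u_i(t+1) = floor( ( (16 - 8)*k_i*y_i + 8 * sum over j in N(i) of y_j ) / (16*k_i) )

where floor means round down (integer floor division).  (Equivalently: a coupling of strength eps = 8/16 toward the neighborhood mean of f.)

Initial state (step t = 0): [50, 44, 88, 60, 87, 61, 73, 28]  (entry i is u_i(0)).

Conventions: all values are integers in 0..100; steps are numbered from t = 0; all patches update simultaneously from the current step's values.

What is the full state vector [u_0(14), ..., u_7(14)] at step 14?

Answer: [32, 41, 69, 40, 49, 49, 36, 69]

Derivation:
t=0: [50, 44, 88, 60, 87, 61, 73, 28]
t=1: [59, 51, 65, 29, 63, 30, 45, 31]
t=2: [16, 49, 24, 21, 22, 22, 42, 24]
t=3: [80, 79, 90, 86, 88, 88, 70, 90]
t=4: [71, 70, 84, 79, 81, 81, 58, 84]
t=5: [53, 52, 70, 64, 66, 66, 80, 70]
t=6: [62, 61, 41, 33, 35, 35, 53, 41]
t=7: [25, 24, 41, 31, 33, 33, 57, 41]
t=8: [26, 68, 47, 34, 36, 36, 67, 47]
t=9: [22, 33, 49, 32, 35, 35, 31, 49]
t=10: [66, 36, 57, 35, 39, 39, 34, 57]
t=11: [38, 42, 69, 41, 46, 46, 40, 69]
t=12: [44, 49, 40, 48, 54, 54, 46, 40]
t=13: [62, 69, 57, 68, 75, 75, 65, 57]
t=14: [32, 41, 69, 40, 49, 49, 36, 69]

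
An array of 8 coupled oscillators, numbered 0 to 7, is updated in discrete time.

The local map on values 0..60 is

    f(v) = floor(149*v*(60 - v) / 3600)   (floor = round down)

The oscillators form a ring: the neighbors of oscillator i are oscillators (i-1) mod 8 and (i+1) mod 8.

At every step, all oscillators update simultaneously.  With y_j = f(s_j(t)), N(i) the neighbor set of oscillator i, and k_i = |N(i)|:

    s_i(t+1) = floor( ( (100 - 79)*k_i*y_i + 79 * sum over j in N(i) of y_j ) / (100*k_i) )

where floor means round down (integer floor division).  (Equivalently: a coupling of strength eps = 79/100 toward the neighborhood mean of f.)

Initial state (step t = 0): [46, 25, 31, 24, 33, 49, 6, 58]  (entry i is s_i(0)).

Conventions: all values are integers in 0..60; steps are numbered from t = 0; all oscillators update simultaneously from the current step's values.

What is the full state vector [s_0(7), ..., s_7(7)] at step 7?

Simulating step by step:
t=0: [46, 25, 31, 24, 33, 49, 6, 58]
t=1: [21, 32, 35, 36, 30, 23, 13, 16]
t=2: [33, 35, 36, 36, 35, 31, 30, 29]
t=3: [36, 35, 35, 35, 36, 36, 37, 36]
t=4: [35, 35, 36, 35, 35, 35, 35, 35]
t=5: [36, 35, 35, 35, 36, 36, 36, 36]
t=6: [35, 35, 36, 35, 35, 35, 35, 35]
t=7: [36, 35, 35, 35, 36, 36, 36, 36]

Answer: [36, 35, 35, 35, 36, 36, 36, 36]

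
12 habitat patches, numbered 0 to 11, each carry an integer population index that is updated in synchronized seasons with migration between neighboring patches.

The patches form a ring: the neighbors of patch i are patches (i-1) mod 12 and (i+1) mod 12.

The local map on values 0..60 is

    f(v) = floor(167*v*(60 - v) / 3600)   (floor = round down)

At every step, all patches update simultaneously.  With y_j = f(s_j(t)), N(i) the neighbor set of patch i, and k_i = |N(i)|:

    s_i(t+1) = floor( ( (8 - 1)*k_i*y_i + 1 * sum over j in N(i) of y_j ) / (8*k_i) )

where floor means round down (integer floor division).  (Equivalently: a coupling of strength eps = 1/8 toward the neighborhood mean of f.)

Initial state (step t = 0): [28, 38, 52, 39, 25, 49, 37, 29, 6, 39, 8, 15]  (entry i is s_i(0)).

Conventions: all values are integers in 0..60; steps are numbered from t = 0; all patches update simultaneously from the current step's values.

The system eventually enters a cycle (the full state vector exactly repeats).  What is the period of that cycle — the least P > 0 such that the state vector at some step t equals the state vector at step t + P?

Answer: 2
Key observation: The state at step 5, [38, 38, 38, 37, 37, 37, 38, 38, 38, 38, 38, 38], reappears at step 7 — and no state repeats earlier — so the cycle the system enters has period 2.

Derivation:
t=0: [28, 38, 52, 39, 25, 49, 37, 29, 6, 39, 8, 15]
t=1: [40, 37, 21, 36, 38, 26, 38, 39, 18, 34, 20, 30]
t=2: [37, 38, 37, 39, 38, 40, 38, 36, 35, 40, 37, 40]
t=3: [38, 38, 38, 37, 37, 37, 38, 39, 39, 37, 38, 37]
t=4: [38, 38, 38, 38, 39, 38, 38, 37, 37, 38, 38, 38]
t=5: [38, 38, 38, 37, 37, 37, 38, 38, 38, 38, 38, 38]
t=6: [38, 38, 38, 38, 39, 38, 38, 38, 38, 38, 38, 38]
t=7: [38, 38, 38, 37, 37, 37, 38, 38, 38, 38, 38, 38]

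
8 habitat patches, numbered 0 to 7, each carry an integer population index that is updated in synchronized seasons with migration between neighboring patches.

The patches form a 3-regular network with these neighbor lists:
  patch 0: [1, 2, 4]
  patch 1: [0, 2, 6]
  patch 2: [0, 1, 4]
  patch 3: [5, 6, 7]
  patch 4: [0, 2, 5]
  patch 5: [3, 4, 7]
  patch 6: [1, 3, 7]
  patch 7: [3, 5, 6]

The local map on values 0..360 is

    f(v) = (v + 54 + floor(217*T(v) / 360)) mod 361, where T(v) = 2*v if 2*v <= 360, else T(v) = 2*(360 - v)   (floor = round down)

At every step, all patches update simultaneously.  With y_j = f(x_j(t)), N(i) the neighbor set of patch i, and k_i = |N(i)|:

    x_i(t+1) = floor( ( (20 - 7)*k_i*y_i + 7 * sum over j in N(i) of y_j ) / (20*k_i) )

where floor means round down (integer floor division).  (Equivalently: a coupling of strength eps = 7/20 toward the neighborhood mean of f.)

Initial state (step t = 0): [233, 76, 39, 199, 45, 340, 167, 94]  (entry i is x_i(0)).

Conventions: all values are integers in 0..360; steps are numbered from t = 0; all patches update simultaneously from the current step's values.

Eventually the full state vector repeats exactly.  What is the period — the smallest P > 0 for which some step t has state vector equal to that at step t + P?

Simulating step by step:
t=0: [233, 76, 39, 199, 45, 340, 167, 94]
t=1: [111, 176, 143, 100, 131, 95, 105, 193]
t=2: [243, 121, 89, 252, 288, 252, 236, 152]
t=3: [124, 255, 216, 69, 90, 68, 100, 44]
t=4: [260, 127, 129, 207, 235, 203, 228, 177]
t=5: [134, 274, 276, 83, 108, 83, 110, 83]
t=6: [277, 128, 128, 243, 266, 243, 255, 243]
t=7: [132, 274, 274, 76, 103, 76, 105, 76]
t=8: [273, 127, 126, 228, 256, 228, 244, 228]
t=9: [131, 272, 270, 79, 104, 79, 107, 79]
t=10: [271, 128, 127, 235, 258, 234, 249, 235]
t=11: [132, 274, 273, 77, 103, 77, 106, 77]
t=12: [273, 127, 126, 230, 257, 229, 246, 230]
t=13: [131, 272, 270, 78, 104, 78, 106, 78]
t=14: [271, 127, 127, 233, 258, 232, 247, 233]
t=15: [132, 273, 272, 78, 103, 78, 106, 78]
t=16: [273, 127, 127, 233, 257, 232, 247, 233]
t=17: [132, 273, 272, 78, 104, 78, 106, 78]
t=18: [273, 127, 127, 233, 258, 232, 247, 233]
t=19: [131, 273, 272, 78, 103, 78, 106, 78]
t=20: [271, 127, 127, 233, 257, 232, 247, 233]
t=21: [132, 273, 272, 78, 104, 78, 106, 78]

Answer: 4
Key observation: The state at step 17, [132, 273, 272, 78, 104, 78, 106, 78], reappears at step 21 — and no state repeats earlier — so the cycle the system enters has period 4.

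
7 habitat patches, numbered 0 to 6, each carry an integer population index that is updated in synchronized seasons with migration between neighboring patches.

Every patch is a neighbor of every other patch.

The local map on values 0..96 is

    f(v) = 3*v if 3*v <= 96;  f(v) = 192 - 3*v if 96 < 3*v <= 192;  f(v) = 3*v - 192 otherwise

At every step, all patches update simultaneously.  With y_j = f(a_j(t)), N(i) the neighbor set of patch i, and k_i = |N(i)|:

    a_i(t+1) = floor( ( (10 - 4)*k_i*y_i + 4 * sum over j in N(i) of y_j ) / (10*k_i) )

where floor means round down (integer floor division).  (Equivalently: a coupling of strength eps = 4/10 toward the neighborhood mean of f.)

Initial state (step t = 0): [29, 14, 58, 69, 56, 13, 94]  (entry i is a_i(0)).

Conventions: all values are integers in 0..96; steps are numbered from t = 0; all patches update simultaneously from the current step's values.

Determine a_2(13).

Simulating step by step:
t=0: [29, 14, 58, 69, 56, 13, 94]
t=1: [67, 43, 30, 29, 33, 41, 69]
t=2: [33, 62, 76, 74, 78, 65, 36]
t=3: [69, 22, 38, 35, 42, 21, 64]
t=4: [33, 60, 66, 71, 60, 58, 25]
t=5: [65, 22, 19, 27, 22, 25, 55]
t=6: [26, 60, 55, 68, 60, 65, 39]
t=7: [56, 21, 29, 21, 21, 16, 54]
t=8: [38, 58, 71, 58, 58, 50, 41]
t=9: [59, 27, 28, 27, 27, 40, 54]
t=10: [37, 72, 74, 72, 72, 68, 45]
t=11: [60, 29, 32, 29, 29, 23, 47]
t=12: [39, 79, 83, 79, 79, 69, 59]
t=13: [59, 43, 50, 43, 43, 27, 27]

Answer: a_2(13) = 50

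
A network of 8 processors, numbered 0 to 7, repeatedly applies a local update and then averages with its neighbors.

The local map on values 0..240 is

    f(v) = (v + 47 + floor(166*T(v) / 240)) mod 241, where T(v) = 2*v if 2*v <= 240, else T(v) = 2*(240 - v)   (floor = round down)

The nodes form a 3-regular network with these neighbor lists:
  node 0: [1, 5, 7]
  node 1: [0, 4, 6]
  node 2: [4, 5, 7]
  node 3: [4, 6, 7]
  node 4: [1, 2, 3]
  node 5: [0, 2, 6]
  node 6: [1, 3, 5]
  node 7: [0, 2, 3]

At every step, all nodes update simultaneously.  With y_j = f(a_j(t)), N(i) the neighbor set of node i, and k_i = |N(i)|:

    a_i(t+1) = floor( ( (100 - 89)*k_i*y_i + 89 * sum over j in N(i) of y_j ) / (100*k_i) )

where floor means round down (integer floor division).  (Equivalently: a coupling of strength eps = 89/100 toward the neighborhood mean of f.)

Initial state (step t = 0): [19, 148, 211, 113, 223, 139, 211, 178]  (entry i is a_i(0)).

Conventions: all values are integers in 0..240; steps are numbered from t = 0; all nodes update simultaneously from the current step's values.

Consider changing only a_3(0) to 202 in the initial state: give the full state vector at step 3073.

Answer: [66, 66, 66, 66, 66, 66, 66, 66]
Key observation: The state at step 11, [59, 59, 59, 59, 59, 59, 59, 59], reappears at step 15: the system is in a cycle of period 4 from step 11 on.  Therefore the state at step 3073 equals the state at step 11 + ((3073 - 11) mod 4) = 13, which is [66, 66, 66, 66, 66, 66, 66, 66].

Derivation:
t=0: [19, 148, 211, 202, 223, 139, 211, 178]
t=1: [79, 68, 67, 59, 64, 70, 73, 69]
t=2: [213, 217, 207, 207, 200, 219, 204, 209]
t=3: [55, 58, 57, 58, 57, 57, 55, 57]
t=4: [182, 179, 182, 181, 183, 179, 183, 181]
t=5: [68, 67, 68, 67, 68, 67, 68, 68]
t=6: [207, 208, 208, 208, 207, 208, 206, 208]
t=7: [58, 58, 58, 58, 58, 58, 58, 58]
t=8: [185, 185, 185, 185, 185, 185, 185, 185]
t=9: [67, 67, 67, 67, 67, 67, 67, 67]
t=10: [206, 206, 206, 206, 206, 206, 206, 206]
t=11: [59, 59, 59, 59, 59, 59, 59, 59]
t=12: [187, 187, 187, 187, 187, 187, 187, 187]
t=13: [66, 66, 66, 66, 66, 66, 66, 66]
t=14: [204, 204, 204, 204, 204, 204, 204, 204]
t=15: [59, 59, 59, 59, 59, 59, 59, 59]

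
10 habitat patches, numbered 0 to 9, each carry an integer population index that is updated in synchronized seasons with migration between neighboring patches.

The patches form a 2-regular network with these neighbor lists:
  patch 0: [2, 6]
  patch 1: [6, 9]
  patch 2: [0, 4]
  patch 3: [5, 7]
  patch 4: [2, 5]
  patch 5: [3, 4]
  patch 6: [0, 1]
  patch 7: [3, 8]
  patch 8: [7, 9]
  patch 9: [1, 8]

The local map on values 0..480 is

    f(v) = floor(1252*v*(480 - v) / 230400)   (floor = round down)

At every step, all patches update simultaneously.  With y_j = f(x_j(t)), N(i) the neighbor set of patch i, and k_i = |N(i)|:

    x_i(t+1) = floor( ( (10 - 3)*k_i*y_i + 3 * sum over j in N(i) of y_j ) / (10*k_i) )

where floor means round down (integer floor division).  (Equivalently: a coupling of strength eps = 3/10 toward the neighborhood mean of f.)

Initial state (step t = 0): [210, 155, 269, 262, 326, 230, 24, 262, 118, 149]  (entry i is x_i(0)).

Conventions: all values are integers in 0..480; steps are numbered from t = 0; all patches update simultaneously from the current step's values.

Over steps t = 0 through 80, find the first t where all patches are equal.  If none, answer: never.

Simulating step by step:
t=0: [210, 155, 269, 262, 326, 230, 24, 262, 118, 149]  (not all equal)
t=1: [270, 240, 302, 310, 283, 305, 128, 298, 249, 263]  (not all equal)
t=2: [296, 302, 295, 287, 298, 291, 263, 295, 309, 310]  (not all equal)
t=3: [297, 293, 295, 299, 294, 297, 305, 295, 288, 287]  (not all equal)
t=4: [294, 296, 296, 294, 296, 295, 291, 296, 299, 299]  (not all equal)
t=5: [296, 295, 295, 296, 295, 296, 297, 295, 294, 294]  (not all equal)
t=6: [295, 296, 295, 295, 295, 295, 295, 296, 296, 296]  (not all equal)
t=7: [296, 295, 296, 295, 296, 296, 295, 295, 295, 295]  (not all equal)
t=8: [295, 296, 295, 295, 295, 295, 295, 296, 296, 296]  (not all equal)

Answer: never
Key observation: The state at step 6 reappears at step 8 — the system is in a cycle of period 2 from step 6 on.  No step 0..8 is synchronized, and the cycle repeats forever, so no step up to 80 (or ever) has all patches equal.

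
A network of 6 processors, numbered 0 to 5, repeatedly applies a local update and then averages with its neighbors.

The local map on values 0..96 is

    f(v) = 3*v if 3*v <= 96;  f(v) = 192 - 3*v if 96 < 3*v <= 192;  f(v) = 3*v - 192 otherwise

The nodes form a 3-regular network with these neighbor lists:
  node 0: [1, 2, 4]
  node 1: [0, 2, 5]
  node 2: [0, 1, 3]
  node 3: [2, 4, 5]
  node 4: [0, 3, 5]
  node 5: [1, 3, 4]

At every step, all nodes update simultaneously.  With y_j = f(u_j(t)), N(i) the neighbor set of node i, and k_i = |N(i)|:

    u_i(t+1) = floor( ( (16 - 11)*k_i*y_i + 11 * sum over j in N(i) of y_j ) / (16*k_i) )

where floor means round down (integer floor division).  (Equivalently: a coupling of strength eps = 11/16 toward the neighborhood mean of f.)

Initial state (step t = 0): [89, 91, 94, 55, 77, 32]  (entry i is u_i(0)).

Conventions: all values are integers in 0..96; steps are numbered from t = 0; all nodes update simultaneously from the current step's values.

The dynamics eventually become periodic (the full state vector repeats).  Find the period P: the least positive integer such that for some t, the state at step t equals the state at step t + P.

Answer: 6
Key observation: The state at step 40, [27, 27, 27, 8, 8, 8], reappears at step 46 — and no state repeats earlier — so the cycle the system enters has period 6.

Derivation:
t=0: [89, 91, 94, 55, 77, 32]
t=1: [71, 85, 70, 60, 57, 63]
t=2: [29, 29, 27, 13, 14, 22]
t=3: [75, 80, 74, 55, 57, 59]
t=4: [33, 32, 34, 23, 23, 26]
t=5: [87, 89, 87, 75, 76, 78]
t=6: [62, 64, 62, 44, 44, 46]
t=7: [17, 15, 17, 46, 46, 44]
t=8: [50, 51, 50, 54, 54, 53]
t=9: [38, 39, 38, 33, 33, 33]
t=10: [80, 80, 80, 89, 89, 88]
t=11: [54, 53, 54, 68, 68, 67]
t=12: [26, 26, 26, 15, 15, 15]
t=13: [70, 70, 70, 52, 52, 52]
t=14: [22, 22, 22, 31, 31, 31]
t=15: [72, 72, 72, 86, 86, 86]
t=16: [33, 33, 33, 56, 56, 56]
t=17: [77, 77, 77, 39, 39, 39]
t=18: [47, 47, 47, 66, 66, 66]
t=19: [40, 40, 40, 16, 16, 16]
t=20: [66, 66, 66, 53, 53, 53]
t=21: [12, 12, 12, 26, 26, 26]
t=22: [45, 45, 45, 68, 68, 68]
t=23: [46, 46, 46, 22, 22, 22]
t=24: [56, 56, 56, 63, 63, 63]
t=25: [19, 19, 19, 7, 7, 7]
t=26: [48, 48, 48, 29, 29, 29]
t=27: [56, 56, 56, 78, 78, 78]
t=28: [28, 28, 28, 37, 37, 37]
t=29: [83, 83, 83, 81, 81, 81]
t=30: [55, 55, 55, 52, 52, 52]
t=31: [29, 29, 29, 33, 33, 33]
t=32: [88, 88, 88, 91, 91, 91]
t=33: [74, 74, 74, 78, 78, 78]
t=34: [32, 32, 32, 39, 39, 39]
t=35: [91, 91, 91, 79, 79, 79]
t=36: [72, 72, 72, 53, 53, 53]
t=37: [26, 26, 26, 30, 30, 30]
t=38: [80, 80, 80, 87, 87, 87]
t=39: [52, 52, 52, 64, 64, 64]
t=40: [27, 27, 27, 8, 8, 8]
t=41: [67, 67, 67, 37, 37, 37]
t=42: [25, 25, 25, 64, 64, 64]
t=43: [57, 57, 57, 17, 17, 17]
t=44: [27, 27, 27, 44, 44, 44]
t=45: [76, 76, 76, 64, 64, 64]
t=46: [27, 27, 27, 8, 8, 8]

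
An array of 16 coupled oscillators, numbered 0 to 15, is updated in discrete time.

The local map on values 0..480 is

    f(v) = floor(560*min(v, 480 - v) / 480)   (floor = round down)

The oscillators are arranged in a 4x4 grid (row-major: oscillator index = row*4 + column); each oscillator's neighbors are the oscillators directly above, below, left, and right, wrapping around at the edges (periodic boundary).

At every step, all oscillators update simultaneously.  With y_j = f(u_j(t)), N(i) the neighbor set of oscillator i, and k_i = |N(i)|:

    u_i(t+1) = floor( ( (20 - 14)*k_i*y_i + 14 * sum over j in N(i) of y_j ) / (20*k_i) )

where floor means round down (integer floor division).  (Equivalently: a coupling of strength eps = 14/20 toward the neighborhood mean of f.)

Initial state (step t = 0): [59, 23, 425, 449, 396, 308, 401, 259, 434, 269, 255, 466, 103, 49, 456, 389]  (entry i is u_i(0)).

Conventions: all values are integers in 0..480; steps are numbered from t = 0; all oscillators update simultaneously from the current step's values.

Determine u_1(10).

Simulating step by step:
t=0: [59, 23, 425, 449, 396, 308, 401, 259, 434, 269, 255, 466, 103, 49, 456, 389]
t=1: [69, 75, 51, 97, 130, 140, 164, 119, 99, 173, 145, 123, 85, 90, 93, 66]
t=2: [102, 97, 105, 95, 132, 159, 149, 146, 138, 156, 163, 130, 95, 118, 104, 104]
t=3: [120, 132, 127, 126, 157, 164, 168, 153, 152, 172, 166, 157, 127, 133, 136, 122]
t=4: [152, 157, 159, 150, 174, 185, 183, 177, 178, 185, 186, 175, 151, 162, 159, 153]
t=5: [182, 188, 187, 183, 201, 206, 207, 200, 201, 209, 208, 202, 184, 189, 190, 182]
t=6: [217, 221, 221, 217, 231, 235, 235, 231, 232, 236, 237, 231, 217, 222, 222, 218]
t=7: [256, 259, 259, 256, 267, 270, 270, 267, 267, 271, 271, 267, 257, 260, 260, 257]
t=8: [257, 255, 255, 257, 249, 247, 247, 249, 249, 246, 246, 249, 257, 254, 254, 257]
t=9: [261, 263, 263, 261, 267, 269, 269, 267, 268, 270, 270, 268, 262, 264, 264, 262]
t=10: [253, 251, 251, 253, 248, 247, 247, 248, 248, 246, 246, 248, 252, 251, 251, 252]

Answer: u_1(10) = 251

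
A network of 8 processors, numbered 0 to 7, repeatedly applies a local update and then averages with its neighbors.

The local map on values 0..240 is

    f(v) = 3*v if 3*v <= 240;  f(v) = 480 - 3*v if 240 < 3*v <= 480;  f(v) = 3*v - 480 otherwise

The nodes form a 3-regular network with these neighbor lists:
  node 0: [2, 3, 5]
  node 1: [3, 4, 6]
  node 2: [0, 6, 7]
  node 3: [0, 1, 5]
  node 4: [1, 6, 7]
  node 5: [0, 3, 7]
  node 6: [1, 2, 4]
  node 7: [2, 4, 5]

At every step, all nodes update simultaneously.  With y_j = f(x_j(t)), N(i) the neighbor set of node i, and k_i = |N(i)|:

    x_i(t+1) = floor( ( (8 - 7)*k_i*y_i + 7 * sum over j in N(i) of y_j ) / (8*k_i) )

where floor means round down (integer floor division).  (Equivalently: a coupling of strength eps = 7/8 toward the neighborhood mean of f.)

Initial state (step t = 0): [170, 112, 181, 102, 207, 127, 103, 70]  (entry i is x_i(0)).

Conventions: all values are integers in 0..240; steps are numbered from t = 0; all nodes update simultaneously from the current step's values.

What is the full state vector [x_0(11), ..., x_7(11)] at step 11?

Answer: [80, 41, 42, 39, 33, 28, 67, 81]

Derivation:
t=0: [170, 112, 181, 102, 207, 127, 103, 70]
t=1: [101, 159, 127, 101, 170, 133, 122, 114]
t=2: [126, 94, 137, 98, 78, 153, 52, 78]
t=3: [93, 192, 152, 116, 200, 154, 165, 123]
t=4: [75, 89, 98, 108, 79, 131, 71, 61]
t=5: [153, 203, 204, 172, 207, 175, 212, 171]
t=6: [64, 113, 77, 61, 110, 31, 136, 96]
t=7: [171, 135, 161, 147, 136, 177, 161, 162]
t=8: [31, 42, 12, 51, 33, 29, 44, 37]
t=9: [92, 127, 102, 108, 120, 115, 92, 78]
t=10: [161, 152, 209, 147, 171, 190, 140, 154]
t=11: [80, 41, 42, 39, 33, 28, 67, 81]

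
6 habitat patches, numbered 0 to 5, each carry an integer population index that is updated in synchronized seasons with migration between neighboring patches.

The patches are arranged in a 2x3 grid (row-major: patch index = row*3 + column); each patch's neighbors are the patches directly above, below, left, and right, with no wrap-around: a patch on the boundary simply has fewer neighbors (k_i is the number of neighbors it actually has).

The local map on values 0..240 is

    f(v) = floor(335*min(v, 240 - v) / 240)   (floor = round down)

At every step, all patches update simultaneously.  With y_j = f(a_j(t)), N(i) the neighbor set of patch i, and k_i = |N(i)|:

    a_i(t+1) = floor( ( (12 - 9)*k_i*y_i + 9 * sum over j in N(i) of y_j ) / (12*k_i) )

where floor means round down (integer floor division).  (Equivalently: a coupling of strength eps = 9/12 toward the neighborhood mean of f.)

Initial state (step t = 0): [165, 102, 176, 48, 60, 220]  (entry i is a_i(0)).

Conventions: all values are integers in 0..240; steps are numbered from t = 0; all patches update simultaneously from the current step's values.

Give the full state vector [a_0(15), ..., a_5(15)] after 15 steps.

Answer: [159, 160, 160, 159, 160, 160]

Derivation:
t=0: [165, 102, 176, 48, 60, 220]
t=1: [104, 104, 85, 86, 79, 71]
t=2: [135, 129, 121, 125, 118, 110]
t=3: [154, 157, 156, 156, 157, 162]
t=4: [117, 116, 112, 117, 113, 114]
t=5: [162, 159, 159, 160, 160, 157]
t=6: [111, 111, 113, 109, 112, 112]
t=7: [153, 155, 155, 154, 154, 156]
t=8: [119, 119, 117, 120, 118, 118]
t=9: [166, 164, 164, 165, 165, 163]
t=10: [104, 104, 106, 103, 105, 105]
t=11: [144, 145, 145, 144, 145, 146]
t=12: [133, 132, 131, 133, 132, 131]
t=13: [149, 150, 151, 149, 150, 151]
t=14: [126, 125, 124, 126, 125, 124]
t=15: [159, 160, 160, 159, 160, 160]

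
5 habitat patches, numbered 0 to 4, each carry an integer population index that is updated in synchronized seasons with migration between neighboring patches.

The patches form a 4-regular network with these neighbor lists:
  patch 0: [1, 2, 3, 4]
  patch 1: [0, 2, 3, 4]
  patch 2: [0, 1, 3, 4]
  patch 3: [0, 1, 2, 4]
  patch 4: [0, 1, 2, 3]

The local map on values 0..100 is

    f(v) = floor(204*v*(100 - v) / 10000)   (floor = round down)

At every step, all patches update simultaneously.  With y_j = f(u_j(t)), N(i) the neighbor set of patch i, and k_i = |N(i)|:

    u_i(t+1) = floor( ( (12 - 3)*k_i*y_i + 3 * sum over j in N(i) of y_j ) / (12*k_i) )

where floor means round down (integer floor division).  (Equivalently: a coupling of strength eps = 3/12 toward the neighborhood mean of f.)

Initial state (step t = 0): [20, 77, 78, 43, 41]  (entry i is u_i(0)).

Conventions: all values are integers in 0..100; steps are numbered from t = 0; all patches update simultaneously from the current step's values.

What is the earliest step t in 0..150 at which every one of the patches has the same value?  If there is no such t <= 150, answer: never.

Answer: 3
Key observation: Synchronization is absorbing here: once all patches are equal they stay equal, and step 3 is the first all-equal step.

Derivation:
t=0: [20, 77, 78, 43, 41]  (not all equal)
t=1: [34, 37, 36, 47, 46]  (not all equal)
t=2: [45, 47, 47, 49, 49]  (not all equal)
t=3: [50, 50, 50, 50, 50]  (all equal)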